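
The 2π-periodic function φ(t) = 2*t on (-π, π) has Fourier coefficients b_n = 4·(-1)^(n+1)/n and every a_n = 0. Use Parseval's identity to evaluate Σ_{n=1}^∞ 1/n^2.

Parseval: Σ b_n^2 = (1/π) ∫_{-π}^{π} φ(t)^2 dt = 8*pi**2/3.
Σ b_n^2 = Σ 16/n^2, so Σ 1/n^2 = (8*pi**2/3)/16 = pi**2/6.

pi**2/6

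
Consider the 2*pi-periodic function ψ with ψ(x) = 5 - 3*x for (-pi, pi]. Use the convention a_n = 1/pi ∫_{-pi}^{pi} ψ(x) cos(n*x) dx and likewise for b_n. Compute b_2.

3

b_2 = 1/pi ∫_{-pi}^{pi} ψ(x) sin(2*x) dx.
Integrating by parts (boundary term plus one more integral), an antiderivative of (5 - 3*x) sin(2*x) is 3*x*cos(2*x)/2 - 3*sin(2*x)/4 - 5*cos(2*x)/2; evaluating from -pi to pi: ∫_{-pi}^{pi} (5 - 3*x) sin(2*x) dx = (-5/2 + 3*pi/2) - (-3*pi/2 - 5/2) = 3*pi.
Hence b_2 = (1/pi)·(3*pi) = 3.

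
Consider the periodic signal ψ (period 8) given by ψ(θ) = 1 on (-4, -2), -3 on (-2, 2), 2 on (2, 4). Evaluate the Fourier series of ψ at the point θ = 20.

3/2

θ = 20 differs from θ = 4 by 2 full period(s), and the series is 8-periodic.
At θ = 4 the one-sided limits are ψ(4^-) = 2 and ψ(4^+) = 1.
By Dirichlet's theorem the series converges to their average, [(2) + (1)]/2 = 3/2.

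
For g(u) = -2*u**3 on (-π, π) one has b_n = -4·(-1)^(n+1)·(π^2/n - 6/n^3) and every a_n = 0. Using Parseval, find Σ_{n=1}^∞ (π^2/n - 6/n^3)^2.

pi**6/14

Parseval: Σ b_n^2 = (1/π) ∫_{-π}^{π} g(u)^2 du = 8*pi**6/7.
b_n^2 = 16·(π^2/n - 6/n^3)^2, so the sum equals (8*pi**6/7)/16 = pi**6/14.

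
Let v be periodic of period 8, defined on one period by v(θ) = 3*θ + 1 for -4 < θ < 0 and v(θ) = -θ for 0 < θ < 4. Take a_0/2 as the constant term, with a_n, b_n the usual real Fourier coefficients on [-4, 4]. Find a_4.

0

a_4 = 1/4 ∫_{-4}^{4} v(θ) cos(pi*θ) dθ.
Split the integral at the breakpoints.
Integrating by parts (boundary term plus one more integral), an antiderivative of (3*θ + 1) cos(pi*θ) is 3*θ*sin(pi*θ)/pi + sin(pi*θ)/pi + 3*cos(pi*θ)/pi**2; evaluating from -4 to 0: ∫_{-4}^{0} (3*θ + 1) cos(pi*θ) dθ = (3/pi**2) - (3/pi**2) = 0.
Integrating by parts (boundary term plus one more integral), an antiderivative of (-θ) cos(pi*θ) is -θ*sin(pi*θ)/pi - cos(pi*θ)/pi**2; evaluating from 0 to 4: ∫_{0}^{4} (-θ) cos(pi*θ) dθ = (-1/pi**2) - (-1/pi**2) = 0.
Summing the pieces and multiplying by (1/4) gives a_4 = 0.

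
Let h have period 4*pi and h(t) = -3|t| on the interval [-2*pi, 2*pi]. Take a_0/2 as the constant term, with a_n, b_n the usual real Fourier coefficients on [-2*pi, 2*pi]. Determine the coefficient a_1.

a_1 = (1/(2*pi)) ∫_{-2*pi}^{2*pi} h(t) cos(t/2) dt.
h is even and cos(t/2) is even, so the integrand is even and a_1 = 1/pi ∫_0^{2*pi} h(t) cos(t/2) dt.
Integrating by parts (boundary term plus one more integral), an antiderivative of (-3*t) cos(t/2) is -6*t*sin(t/2) - 12*cos(t/2); evaluating from 0 to 2*pi: ∫_{0}^{2*pi} (-3*t) cos(t/2) dt = (12) - (-12) = 24.
Hence a_1 = (1/pi)·(24) = 24/pi.

24/pi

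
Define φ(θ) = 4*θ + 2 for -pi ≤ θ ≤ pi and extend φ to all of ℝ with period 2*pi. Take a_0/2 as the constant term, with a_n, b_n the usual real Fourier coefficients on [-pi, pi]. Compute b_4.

-2

b_4 = 1/pi ∫_{-pi}^{pi} φ(θ) sin(4*θ) dθ.
Integrating by parts (boundary term plus one more integral), an antiderivative of (4*θ + 2) sin(4*θ) is -θ*cos(4*θ) + sin(4*θ)/4 - cos(4*θ)/2; evaluating from -pi to pi: ∫_{-pi}^{pi} (4*θ + 2) sin(4*θ) dθ = (-pi - 1/2) - (-1/2 + pi) = -2*pi.
Hence b_4 = (1/pi)·(-2*pi) = -2.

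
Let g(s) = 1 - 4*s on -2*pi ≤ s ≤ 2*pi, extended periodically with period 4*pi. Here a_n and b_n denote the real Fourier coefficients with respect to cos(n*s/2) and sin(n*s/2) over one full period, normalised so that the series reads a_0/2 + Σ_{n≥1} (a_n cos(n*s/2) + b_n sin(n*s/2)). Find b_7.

b_7 = (1/(2*pi)) ∫_{-2*pi}^{2*pi} g(s) sin(7*s/2) ds.
Integrating by parts (boundary term plus one more integral), an antiderivative of (1 - 4*s) sin(7*s/2) is 8*s*cos(7*s/2)/7 - 16*sin(7*s/2)/49 - 2*cos(7*s/2)/7; evaluating from -2*pi to 2*pi: ∫_{-2*pi}^{2*pi} (1 - 4*s) sin(7*s/2) ds = (2/7 - 16*pi/7) - (2/7 + 16*pi/7) = -32*pi/7.
Hence b_7 = (1/(2*pi))·(-32*pi/7) = -16/7.

-16/7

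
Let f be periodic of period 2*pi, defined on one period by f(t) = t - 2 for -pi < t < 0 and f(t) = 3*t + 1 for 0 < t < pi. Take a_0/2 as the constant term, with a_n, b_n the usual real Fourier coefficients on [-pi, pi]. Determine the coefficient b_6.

-2/3

b_6 = 1/pi ∫_{-pi}^{pi} f(t) sin(6*t) dt.
Split the integral at the breakpoints.
Integrating by parts (boundary term plus one more integral), an antiderivative of (t - 2) sin(6*t) is -t*cos(6*t)/6 + sin(6*t)/36 + cos(6*t)/3; evaluating from -pi to 0: ∫_{-pi}^{0} (t - 2) sin(6*t) dt = (1/3) - (1/3 + pi/6) = -pi/6.
Integrating by parts (boundary term plus one more integral), an antiderivative of (3*t + 1) sin(6*t) is -t*cos(6*t)/2 + sin(6*t)/12 - cos(6*t)/6; evaluating from 0 to pi: ∫_{0}^{pi} (3*t + 1) sin(6*t) dt = (-pi/2 - 1/6) - (-1/6) = -pi/2.
Summing the pieces and multiplying by (1/pi) gives b_6 = -2/3.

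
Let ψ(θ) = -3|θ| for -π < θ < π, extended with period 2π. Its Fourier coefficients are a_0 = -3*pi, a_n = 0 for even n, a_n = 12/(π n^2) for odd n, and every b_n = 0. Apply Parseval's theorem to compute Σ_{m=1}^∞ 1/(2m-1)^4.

Parseval: a_0^2/2 + Σ a_n^2 = (1/π) ∫_{-π}^{π} ψ(θ)^2 dθ = 6*pi**2.
Subtract a_0^2/2 = 9*pi**2/2: Σ a_n^2 = 3*pi**2/2.
Only odd n contribute, with a_n^2 = 144/(π^2 n^4), so Σ_{m≥1} 1/(2m-1)^4 = π^2·(3*pi**2/2)/144 = pi**4/96.

pi**4/96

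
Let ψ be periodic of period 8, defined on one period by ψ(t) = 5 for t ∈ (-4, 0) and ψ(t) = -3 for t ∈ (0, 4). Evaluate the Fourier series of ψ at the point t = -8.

1

t = -8 differs from t = 0 by -1 full period(s), and the series is 8-periodic.
At t = 0 the one-sided limits are ψ(0^-) = 5 and ψ(0^+) = -3.
By Dirichlet's theorem the series converges to their average, [(5) + (-3)]/2 = 1.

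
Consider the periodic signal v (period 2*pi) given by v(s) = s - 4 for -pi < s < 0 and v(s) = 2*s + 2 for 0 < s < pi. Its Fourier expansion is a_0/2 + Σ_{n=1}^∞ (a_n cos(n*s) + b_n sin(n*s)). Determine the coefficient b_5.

b_5 = 1/pi ∫_{-pi}^{pi} v(s) sin(5*s) ds.
Split the integral at the breakpoints.
Integrating by parts (boundary term plus one more integral), an antiderivative of (s - 4) sin(5*s) is -s*cos(5*s)/5 + sin(5*s)/25 + 4*cos(5*s)/5; evaluating from -pi to 0: ∫_{-pi}^{0} (s - 4) sin(5*s) ds = (4/5) - (-4/5 - pi/5) = pi/5 + 8/5.
Integrating by parts (boundary term plus one more integral), an antiderivative of (2*s + 2) sin(5*s) is -2*s*cos(5*s)/5 + 2*sin(5*s)/25 - 2*cos(5*s)/5; evaluating from 0 to pi: ∫_{0}^{pi} (2*s + 2) sin(5*s) ds = (2/5 + 2*pi/5) - (-2/5) = 4/5 + 2*pi/5.
Summing the pieces and multiplying by (1/pi) gives b_5 = 3*(pi + 4)/(5*pi).

3*(pi + 4)/(5*pi)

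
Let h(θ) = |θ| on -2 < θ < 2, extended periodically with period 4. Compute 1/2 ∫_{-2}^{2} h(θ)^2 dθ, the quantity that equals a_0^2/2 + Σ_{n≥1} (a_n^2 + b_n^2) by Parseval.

8/3

1/2 ∫_{-2}^{2} h(θ)^2 dθ = 1/2 · (16/3) = 8/3.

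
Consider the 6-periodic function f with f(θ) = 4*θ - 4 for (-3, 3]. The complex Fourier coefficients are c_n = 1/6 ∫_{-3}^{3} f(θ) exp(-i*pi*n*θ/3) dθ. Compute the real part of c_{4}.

Since f is real-valued, Re(c_{4}) = 1/6 ∫_{-3}^{3} f(θ) cos(4*pi*θ/3) dθ = a_{4}/2.
Integrating by parts (boundary term plus one more integral), an antiderivative of (4*θ - 4) cos(4*pi*θ/3) is 3*θ*sin(4*pi*θ/3)/pi - 3*sin(4*pi*θ/3)/pi + 9*cos(4*pi*θ/3)/(4*pi**2); evaluating from -3 to 3: ∫_{-3}^{3} (4*θ - 4) cos(4*pi*θ/3) dθ = (9/(4*pi**2)) - (9/(4*pi**2)) = 0.
Hence Re(c_{4}) = (1/6)·(0) = 0.

0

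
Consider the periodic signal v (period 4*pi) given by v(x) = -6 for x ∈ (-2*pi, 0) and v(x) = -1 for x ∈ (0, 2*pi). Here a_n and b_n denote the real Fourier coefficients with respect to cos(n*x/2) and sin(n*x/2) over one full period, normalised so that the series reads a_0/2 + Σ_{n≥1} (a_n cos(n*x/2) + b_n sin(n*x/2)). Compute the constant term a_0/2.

a_0 = (1/(2*pi)) ∫_{-2*pi}^{2*pi} v(x) dx = (1/(2*pi)) · (-14*pi) = -7.
So the constant term a_0/2 = -7/2.

-7/2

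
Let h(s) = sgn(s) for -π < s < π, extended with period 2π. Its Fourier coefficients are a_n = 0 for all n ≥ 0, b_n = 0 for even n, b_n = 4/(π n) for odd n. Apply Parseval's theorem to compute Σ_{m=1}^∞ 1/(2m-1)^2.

Parseval: Σ b_n^2 = (1/π) ∫_{-π}^{π} h(s)^2 ds = 2.
Only odd n contribute, with b_n^2 = 16/(π^2 n^2), so Σ_{m≥1} 1/(2m-1)^2 = π^2·(2)/16 = pi**2/8.

pi**2/8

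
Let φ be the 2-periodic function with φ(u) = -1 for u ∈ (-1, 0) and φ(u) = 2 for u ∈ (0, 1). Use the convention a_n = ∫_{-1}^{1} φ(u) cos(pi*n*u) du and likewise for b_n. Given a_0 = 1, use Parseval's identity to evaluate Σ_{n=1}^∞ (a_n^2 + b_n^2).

9/2

Parseval: a_0^2/2 + Σ_{n≥1} (a_n^2+b_n^2) = ∫_{-1}^{1} φ(u)^2 du = 5.
Subtract a_0^2/2 = 1/2: Σ (a_n^2+b_n^2) = 9/2.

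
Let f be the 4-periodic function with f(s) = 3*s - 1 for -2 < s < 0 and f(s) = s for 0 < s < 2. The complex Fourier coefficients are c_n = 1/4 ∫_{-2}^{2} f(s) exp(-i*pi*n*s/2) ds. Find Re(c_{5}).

4/(25*pi**2)

Since f is real-valued, Re(c_{5}) = 1/4 ∫_{-2}^{2} f(s) cos(5*pi*s/2) ds = a_{5}/2.
Split the integral at the breakpoints.
Integrating by parts (boundary term plus one more integral), an antiderivative of (3*s - 1) cos(5*pi*s/2) is 6*s*sin(5*pi*s/2)/(5*pi) - 2*sin(5*pi*s/2)/(5*pi) + 12*cos(5*pi*s/2)/(25*pi**2); evaluating from -2 to 0: ∫_{-2}^{0} (3*s - 1) cos(5*pi*s/2) ds = (12/(25*pi**2)) - (-12/(25*pi**2)) = 24/(25*pi**2).
Integrating by parts (boundary term plus one more integral), an antiderivative of (s) cos(5*pi*s/2) is 2*s*sin(5*pi*s/2)/(5*pi) + 4*cos(5*pi*s/2)/(25*pi**2); evaluating from 0 to 2: ∫_{0}^{2} (s) cos(5*pi*s/2) ds = (-4/(25*pi**2)) - (4/(25*pi**2)) = -8/(25*pi**2).
So ∫_{-2}^{2} f(s) cos(5*pi*s/2) ds = 16/(25*pi**2).
Hence Re(c_{5}) = (1/4)·(16/(25*pi**2)) = 4/(25*pi**2).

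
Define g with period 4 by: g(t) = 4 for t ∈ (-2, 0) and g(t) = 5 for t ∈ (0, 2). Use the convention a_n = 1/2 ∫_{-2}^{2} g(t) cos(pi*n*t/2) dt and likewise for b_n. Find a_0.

a_0 = 1/2 ∫_{-2}^{2} g(t) dt = 1/2 · (18) = 9.

9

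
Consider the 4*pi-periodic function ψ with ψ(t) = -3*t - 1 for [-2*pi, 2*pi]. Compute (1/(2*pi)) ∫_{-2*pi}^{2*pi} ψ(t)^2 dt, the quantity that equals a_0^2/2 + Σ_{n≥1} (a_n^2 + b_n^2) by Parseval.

2 + 24*pi**2

(1/(2*pi)) ∫_{-2*pi}^{2*pi} ψ(t)^2 dt = (1/(2*pi)) · (4*pi + 48*pi**3) = 2 + 24*pi**2.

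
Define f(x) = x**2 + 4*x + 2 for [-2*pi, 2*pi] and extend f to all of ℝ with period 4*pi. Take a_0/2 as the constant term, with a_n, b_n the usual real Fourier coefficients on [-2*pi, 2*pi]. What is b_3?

16/3

b_3 = (1/(2*pi)) ∫_{-2*pi}^{2*pi} f(x) sin(3*x/2) dx.
Integrating by parts twice (tabular method), an antiderivative of (x**2 + 4*x + 2) sin(3*x/2) is -2*x**2*cos(3*x/2)/3 + 8*x*sin(3*x/2)/9 - 8*x*cos(3*x/2)/3 + 16*sin(3*x/2)/9 - 20*cos(3*x/2)/27; evaluating from -2*pi to 2*pi: ∫_{-2*pi}^{2*pi} (x**2 + 4*x + 2) sin(3*x/2) dx = (20/27 + 16*pi/3 + 8*pi**2/3) - (-16*pi/3 + 20/27 + 8*pi**2/3) = 32*pi/3.
Hence b_3 = (1/(2*pi))·(32*pi/3) = 16/3.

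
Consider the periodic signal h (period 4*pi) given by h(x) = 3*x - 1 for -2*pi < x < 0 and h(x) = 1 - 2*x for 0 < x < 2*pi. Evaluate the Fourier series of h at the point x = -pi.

-3*pi - 1

h is continuous at x = -pi with value -3*pi - 1, so the series converges to -3*pi - 1 there.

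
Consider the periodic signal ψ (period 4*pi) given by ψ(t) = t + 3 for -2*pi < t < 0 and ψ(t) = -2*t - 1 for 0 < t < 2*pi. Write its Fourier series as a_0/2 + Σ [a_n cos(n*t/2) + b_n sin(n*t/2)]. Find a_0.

2 - 3*pi

a_0 = (1/(2*pi)) ∫_{-2*pi}^{2*pi} ψ(t) dt = (1/(2*pi)) · (2*pi*(2 - 3*pi)) = 2 - 3*pi.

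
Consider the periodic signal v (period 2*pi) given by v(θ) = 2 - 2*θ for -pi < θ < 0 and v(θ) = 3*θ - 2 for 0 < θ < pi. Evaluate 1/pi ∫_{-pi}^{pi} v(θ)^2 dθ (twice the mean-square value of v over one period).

1/pi ∫_{-pi}^{pi} v(θ)^2 dθ = 1/pi · (pi*(-6*pi + 24 + 13*pi**2)/3) = -2*pi + 8 + 13*pi**2/3.

-2*pi + 8 + 13*pi**2/3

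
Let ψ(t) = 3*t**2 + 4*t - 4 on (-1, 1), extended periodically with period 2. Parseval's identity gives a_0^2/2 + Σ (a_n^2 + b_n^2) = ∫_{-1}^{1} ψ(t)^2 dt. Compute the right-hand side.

∫_{-1}^{1} ψ(t)^2 dt = 454/15.

454/15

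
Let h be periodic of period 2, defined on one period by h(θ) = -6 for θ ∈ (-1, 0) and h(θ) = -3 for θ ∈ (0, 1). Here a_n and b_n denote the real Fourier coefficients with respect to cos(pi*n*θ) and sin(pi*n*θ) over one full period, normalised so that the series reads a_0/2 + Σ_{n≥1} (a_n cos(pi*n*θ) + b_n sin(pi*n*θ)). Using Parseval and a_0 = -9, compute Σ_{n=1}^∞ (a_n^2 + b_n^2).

9/2

Parseval: a_0^2/2 + Σ_{n≥1} (a_n^2+b_n^2) = ∫_{-1}^{1} h(θ)^2 dθ = 45.
Subtract a_0^2/2 = 81/2: Σ (a_n^2+b_n^2) = 9/2.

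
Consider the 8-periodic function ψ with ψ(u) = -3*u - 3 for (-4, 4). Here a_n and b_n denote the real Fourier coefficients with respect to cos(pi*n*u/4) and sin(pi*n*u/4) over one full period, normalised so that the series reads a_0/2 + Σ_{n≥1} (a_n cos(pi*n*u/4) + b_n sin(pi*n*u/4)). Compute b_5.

b_5 = 1/4 ∫_{-4}^{4} ψ(u) sin(5*pi*u/4) du.
Integrating by parts (boundary term plus one more integral), an antiderivative of (-3*u - 3) sin(5*pi*u/4) is 12*u*cos(5*pi*u/4)/(5*pi) - 48*sin(5*pi*u/4)/(25*pi**2) + 12*cos(5*pi*u/4)/(5*pi); evaluating from -4 to 4: ∫_{-4}^{4} (-3*u - 3) sin(5*pi*u/4) du = (-12/pi) - (36/(5*pi)) = -96/(5*pi).
Hence b_5 = (1/4)·(-96/(5*pi)) = -24/(5*pi).

-24/(5*pi)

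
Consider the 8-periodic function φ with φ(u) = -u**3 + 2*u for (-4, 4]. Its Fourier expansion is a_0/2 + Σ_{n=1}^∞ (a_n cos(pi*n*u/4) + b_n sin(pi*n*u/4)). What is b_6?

b_6 = 1/4 ∫_{-4}^{4} φ(u) sin(3*pi*u/2) du.
φ is odd and sin(3*pi*u/2) is odd, so the integrand is even and b_6 = 1/2 ∫_0^{4} φ(u) sin(3*pi*u/2) du.
Integrating by parts three times (tabular method), an antiderivative of (-u**3 + 2*u) sin(3*pi*u/2) is 2*u**3*cos(3*pi*u/2)/(3*pi) - 4*u**2*sin(3*pi*u/2)/(3*pi**2) - 4*u*cos(3*pi*u/2)/(3*pi) - 16*u*cos(3*pi*u/2)/(9*pi**3) + 32*sin(3*pi*u/2)/(27*pi**4) + 8*sin(3*pi*u/2)/(9*pi**2); evaluating from 0 to 4: ∫_{0}^{4} (-u**3 + 2*u) sin(3*pi*u/2) du = (16*(-4 + 21*pi**2)/(9*pi**3)) - (0) = 16*(-4 + 21*pi**2)/(9*pi**3).
Hence b_6 = (1/2)·(16*(-4 + 21*pi**2)/(9*pi**3)) = 8*(-4 + 21*pi**2)/(9*pi**3).

8*(-4 + 21*pi**2)/(9*pi**3)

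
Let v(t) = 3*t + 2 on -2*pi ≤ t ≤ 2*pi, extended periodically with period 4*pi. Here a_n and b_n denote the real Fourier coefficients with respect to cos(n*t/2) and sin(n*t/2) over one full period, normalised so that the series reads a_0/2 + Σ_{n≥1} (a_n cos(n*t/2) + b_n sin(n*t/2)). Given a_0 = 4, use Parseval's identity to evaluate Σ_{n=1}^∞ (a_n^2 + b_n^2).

24*pi**2

Parseval: a_0^2/2 + Σ_{n≥1} (a_n^2+b_n^2) = (1/(2*pi)) ∫_{-2*pi}^{2*pi} v(t)^2 dt = 8 + 24*pi**2.
Subtract a_0^2/2 = 8: Σ (a_n^2+b_n^2) = 24*pi**2.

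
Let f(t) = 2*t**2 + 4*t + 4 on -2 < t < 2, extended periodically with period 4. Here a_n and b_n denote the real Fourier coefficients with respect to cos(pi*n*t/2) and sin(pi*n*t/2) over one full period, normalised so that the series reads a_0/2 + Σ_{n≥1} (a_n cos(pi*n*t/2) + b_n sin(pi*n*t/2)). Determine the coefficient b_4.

-4/pi

b_4 = 1/2 ∫_{-2}^{2} f(t) sin(2*pi*t) dt.
Integrating by parts twice (tabular method), an antiderivative of (2*t**2 + 4*t + 4) sin(2*pi*t) is -t**2*cos(2*pi*t)/pi + t*sin(2*pi*t)/pi**2 - 2*t*cos(2*pi*t)/pi + sin(2*pi*t)/pi**2 - 2*cos(2*pi*t)/pi + cos(2*pi*t)/(2*pi**3); evaluating from -2 to 2: ∫_{-2}^{2} (2*t**2 + 4*t + 4) sin(2*pi*t) dt = (-10/pi + 1/(2*pi**3)) - (-2/pi + 1/(2*pi**3)) = -8/pi.
Hence b_4 = (1/2)·(-8/pi) = -4/pi.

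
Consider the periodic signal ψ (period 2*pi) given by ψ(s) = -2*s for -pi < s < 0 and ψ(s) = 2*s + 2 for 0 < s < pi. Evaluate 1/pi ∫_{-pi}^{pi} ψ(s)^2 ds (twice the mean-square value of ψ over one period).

4 + 4*pi + 8*pi**2/3

1/pi ∫_{-pi}^{pi} ψ(s)^2 ds = 1/pi · (4*pi*(3 + 3*pi + 2*pi**2)/3) = 4 + 4*pi + 8*pi**2/3.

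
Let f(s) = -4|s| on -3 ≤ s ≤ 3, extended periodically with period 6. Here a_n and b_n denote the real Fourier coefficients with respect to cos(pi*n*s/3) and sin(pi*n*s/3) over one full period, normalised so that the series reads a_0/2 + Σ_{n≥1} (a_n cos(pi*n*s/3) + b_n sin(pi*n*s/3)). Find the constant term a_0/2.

a_0 = 1/3 ∫_{-3}^{3} f(s) ds = 1/3 · (-36) = -12.
So the constant term a_0/2 = -6.

-6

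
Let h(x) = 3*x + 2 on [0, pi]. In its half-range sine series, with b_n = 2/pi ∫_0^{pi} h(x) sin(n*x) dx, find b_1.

8/pi + 6

b_1 = 2/pi ∫_0^{pi} (3*x + 2) sin(x) dx.
Integrating by parts (boundary term plus one more integral), an antiderivative of (3*x + 2) sin(x) is -3*x*cos(x) + 3*sin(x) - 2*cos(x); evaluating from 0 to pi: ∫_{0}^{pi} (3*x + 2) sin(x) dx = (2 + 3*pi) - (-2) = 4 + 3*pi.
Hence b_1 = (2/pi)·(4 + 3*pi) = 8/pi + 6.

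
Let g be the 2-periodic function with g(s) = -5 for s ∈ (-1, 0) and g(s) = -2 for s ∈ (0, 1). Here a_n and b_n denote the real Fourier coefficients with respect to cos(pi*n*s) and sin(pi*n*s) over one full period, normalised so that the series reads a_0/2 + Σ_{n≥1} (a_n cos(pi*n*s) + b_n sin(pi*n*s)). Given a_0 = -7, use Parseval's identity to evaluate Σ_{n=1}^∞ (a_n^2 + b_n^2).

Parseval: a_0^2/2 + Σ_{n≥1} (a_n^2+b_n^2) = ∫_{-1}^{1} g(s)^2 ds = 29.
Subtract a_0^2/2 = 49/2: Σ (a_n^2+b_n^2) = 9/2.

9/2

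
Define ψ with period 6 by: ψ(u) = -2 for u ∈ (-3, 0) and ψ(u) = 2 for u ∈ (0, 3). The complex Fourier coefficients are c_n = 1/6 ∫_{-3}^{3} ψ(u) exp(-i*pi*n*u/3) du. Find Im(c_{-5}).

4/(5*pi)

Since ψ is real-valued, Im(c_{-5}) = -1/6 ∫_{-3}^{3} ψ(u) sin(-5*pi*u/3) du = b_{5}/2.
ψ is odd and sin(-5*pi*u/3) is odd, so the integrand is even: ∫_{-3}^{3} ψ(u) sin(-5*pi*u/3) du = 2∫_0^{3} ψ(u) sin(-5*pi*u/3) du.
Directly, an antiderivative of (2) sin(-5*pi*u/3) is 6*cos(5*pi*u/3)/(5*pi); evaluating from 0 to 3: ∫_{0}^{3} (2) sin(-5*pi*u/3) du = (-6/(5*pi)) - (6/(5*pi)) = -12/(5*pi).
So ∫_{-3}^{3} ψ(u) sin(-5*pi*u/3) du = -24/(5*pi).
Hence Im(c_{-5}) = (-1/6)·(-24/(5*pi)) = 4/(5*pi).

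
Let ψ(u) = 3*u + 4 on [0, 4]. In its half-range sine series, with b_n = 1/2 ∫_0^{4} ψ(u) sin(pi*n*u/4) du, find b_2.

b_2 = 1/2 ∫_0^{4} (3*u + 4) sin(pi*u/2) du.
Integrating by parts (boundary term plus one more integral), an antiderivative of (3*u + 4) sin(pi*u/2) is -6*u*cos(pi*u/2)/pi + 12*sin(pi*u/2)/pi**2 - 8*cos(pi*u/2)/pi; evaluating from 0 to 4: ∫_{0}^{4} (3*u + 4) sin(pi*u/2) du = (-32/pi) - (-8/pi) = -24/pi.
Hence b_2 = (1/2)·(-24/pi) = -12/pi.

-12/pi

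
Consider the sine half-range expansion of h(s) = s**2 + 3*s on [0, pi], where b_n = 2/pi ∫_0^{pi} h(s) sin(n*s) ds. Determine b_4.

-pi/2 - 3/2

b_4 = 2/pi ∫_0^{pi} (s**2 + 3*s) sin(4*s) ds.
Integrating by parts twice (tabular method), an antiderivative of (s**2 + 3*s) sin(4*s) is -s**2*cos(4*s)/4 + s*sin(4*s)/8 - 3*s*cos(4*s)/4 + 3*sin(4*s)/16 + cos(4*s)/32; evaluating from 0 to pi: ∫_{0}^{pi} (s**2 + 3*s) sin(4*s) ds = (-pi**2/4 - 3*pi/4 + 1/32) - (1/32) = -pi*(3 + pi)/4.
Hence b_4 = (2/pi)·(-pi*(3 + pi)/4) = -pi/2 - 3/2.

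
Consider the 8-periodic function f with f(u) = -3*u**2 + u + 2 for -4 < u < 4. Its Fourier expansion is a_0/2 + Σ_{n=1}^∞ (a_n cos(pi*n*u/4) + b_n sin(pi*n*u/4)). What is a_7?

192/(49*pi**2)

a_7 = 1/4 ∫_{-4}^{4} f(u) cos(7*pi*u/4) du.
Integrating by parts twice (tabular method), an antiderivative of (-3*u**2 + u + 2) cos(7*pi*u/4) is -12*u**2*sin(7*pi*u/4)/(7*pi) + 4*u*sin(7*pi*u/4)/(7*pi) - 96*u*cos(7*pi*u/4)/(49*pi**2) + 384*sin(7*pi*u/4)/(343*pi**3) + 8*sin(7*pi*u/4)/(7*pi) + 16*cos(7*pi*u/4)/(49*pi**2); evaluating from -4 to 4: ∫_{-4}^{4} (-3*u**2 + u + 2) cos(7*pi*u/4) du = (368/(49*pi**2)) - (-400/(49*pi**2)) = 768/(49*pi**2).
Hence a_7 = (1/4)·(768/(49*pi**2)) = 192/(49*pi**2).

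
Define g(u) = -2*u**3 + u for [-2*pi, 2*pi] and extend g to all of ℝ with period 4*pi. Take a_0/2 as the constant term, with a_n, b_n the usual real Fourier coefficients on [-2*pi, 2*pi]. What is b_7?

b_7 = (1/(2*pi)) ∫_{-2*pi}^{2*pi} g(u) sin(7*u/2) du.
g is odd and sin(7*u/2) is odd, so the integrand is even and b_7 = 1/pi ∫_0^{2*pi} g(u) sin(7*u/2) du.
Integrating by parts three times (tabular method), an antiderivative of (-2*u**3 + u) sin(7*u/2) is 4*u**3*cos(7*u/2)/7 - 24*u**2*sin(7*u/2)/49 - 194*u*cos(7*u/2)/343 + 388*sin(7*u/2)/2401; evaluating from 0 to 2*pi: ∫_{0}^{2*pi} (-2*u**3 + u) sin(7*u/2) du = (4*pi*(97 - 392*pi**2)/343) - (0) = 4*pi*(97 - 392*pi**2)/343.
Hence b_7 = (1/pi)·(4*pi*(97 - 392*pi**2)/343) = 388/343 - 32*pi**2/7.

388/343 - 32*pi**2/7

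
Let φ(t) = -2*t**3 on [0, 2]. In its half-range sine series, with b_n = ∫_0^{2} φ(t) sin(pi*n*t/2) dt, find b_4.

-3/pi**3 + 8/pi

b_4 = ∫_0^{2} (-2*t**3) sin(2*pi*t) dt.
Integrating by parts three times (tabular method), an antiderivative of (-2*t**3) sin(2*pi*t) is t**3*cos(2*pi*t)/pi - 3*t**2*sin(2*pi*t)/(2*pi**2) - 3*t*cos(2*pi*t)/(2*pi**3) + 3*sin(2*pi*t)/(4*pi**4); evaluating from 0 to 2: ∫_{0}^{2} (-2*t**3) sin(2*pi*t) dt = (-3/pi**3 + 8/pi) - (0) = -3/pi**3 + 8/pi.
Hence b_4 = -3/pi**3 + 8/pi.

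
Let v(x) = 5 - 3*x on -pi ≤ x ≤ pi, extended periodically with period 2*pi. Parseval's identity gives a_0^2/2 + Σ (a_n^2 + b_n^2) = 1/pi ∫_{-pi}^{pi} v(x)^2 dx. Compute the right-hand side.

50 + 6*pi**2

1/pi ∫_{-pi}^{pi} v(x)^2 dx = 1/pi · (50*pi + 6*pi**3) = 50 + 6*pi**2.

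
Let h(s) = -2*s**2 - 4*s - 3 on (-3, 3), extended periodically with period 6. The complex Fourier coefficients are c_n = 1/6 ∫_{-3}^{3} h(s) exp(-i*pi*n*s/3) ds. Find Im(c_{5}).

Since h is real-valued, Im(c_{5}) = -1/6 ∫_{-3}^{3} h(s) sin(5*pi*s/3) ds = -b_{5}/2.
Integrating by parts twice (tabular method), an antiderivative of (-2*s**2 - 4*s - 3) sin(5*pi*s/3) is 6*s**2*cos(5*pi*s/3)/(5*pi) - 36*s*sin(5*pi*s/3)/(25*pi**2) + 12*s*cos(5*pi*s/3)/(5*pi) - 36*sin(5*pi*s/3)/(25*pi**2) - 108*cos(5*pi*s/3)/(125*pi**3) + 9*cos(5*pi*s/3)/(5*pi); evaluating from -3 to 3: ∫_{-3}^{3} (-2*s**2 - 4*s - 3) sin(5*pi*s/3) ds = (9*(12 - 275*pi**2)/(125*pi**3)) - (27*(4 - 25*pi**2)/(125*pi**3)) = -72/(5*pi).
Hence Im(c_{5}) = (-1/6)·(-72/(5*pi)) = 12/(5*pi).

12/(5*pi)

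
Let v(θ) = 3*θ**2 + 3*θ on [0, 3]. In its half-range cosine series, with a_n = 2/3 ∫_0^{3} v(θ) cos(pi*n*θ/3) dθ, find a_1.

a_1 = 2/3 ∫_0^{3} (3*θ**2 + 3*θ) cos(pi*θ/3) dθ.
Integrating by parts twice (tabular method), an antiderivative of (3*θ**2 + 3*θ) cos(pi*θ/3) is 9*θ**2*sin(pi*θ/3)/pi + 9*θ*sin(pi*θ/3)/pi + 54*θ*cos(pi*θ/3)/pi**2 - 162*sin(pi*θ/3)/pi**3 + 27*cos(pi*θ/3)/pi**2; evaluating from 0 to 3: ∫_{0}^{3} (3*θ**2 + 3*θ) cos(pi*θ/3) dθ = (-189/pi**2) - (27/pi**2) = -216/pi**2.
Hence a_1 = (2/3)·(-216/pi**2) = -144/pi**2.

-144/pi**2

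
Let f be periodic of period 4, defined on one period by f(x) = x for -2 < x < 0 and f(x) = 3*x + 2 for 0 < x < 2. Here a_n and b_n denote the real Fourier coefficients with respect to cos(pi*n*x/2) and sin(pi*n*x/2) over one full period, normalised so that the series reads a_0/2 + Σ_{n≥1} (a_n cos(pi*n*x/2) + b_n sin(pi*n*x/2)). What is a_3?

a_3 = 1/2 ∫_{-2}^{2} f(x) cos(3*pi*x/2) dx.
Split the integral at the breakpoints.
Integrating by parts (boundary term plus one more integral), an antiderivative of (x) cos(3*pi*x/2) is 2*x*sin(3*pi*x/2)/(3*pi) + 4*cos(3*pi*x/2)/(9*pi**2); evaluating from -2 to 0: ∫_{-2}^{0} (x) cos(3*pi*x/2) dx = (4/(9*pi**2)) - (-4/(9*pi**2)) = 8/(9*pi**2).
Integrating by parts (boundary term plus one more integral), an antiderivative of (3*x + 2) cos(3*pi*x/2) is 2*x*sin(3*pi*x/2)/pi + 4*sin(3*pi*x/2)/(3*pi) + 4*cos(3*pi*x/2)/(3*pi**2); evaluating from 0 to 2: ∫_{0}^{2} (3*x + 2) cos(3*pi*x/2) dx = (-4/(3*pi**2)) - (4/(3*pi**2)) = -8/(3*pi**2).
Summing the pieces and multiplying by (1/2) gives a_3 = -8/(9*pi**2).

-8/(9*pi**2)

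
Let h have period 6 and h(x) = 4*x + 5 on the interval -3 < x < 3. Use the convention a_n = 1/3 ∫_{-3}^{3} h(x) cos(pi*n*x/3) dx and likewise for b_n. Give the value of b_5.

b_5 = 1/3 ∫_{-3}^{3} h(x) sin(5*pi*x/3) dx.
Integrating by parts (boundary term plus one more integral), an antiderivative of (4*x + 5) sin(5*pi*x/3) is -12*x*cos(5*pi*x/3)/(5*pi) + 36*sin(5*pi*x/3)/(25*pi**2) - 3*cos(5*pi*x/3)/pi; evaluating from -3 to 3: ∫_{-3}^{3} (4*x + 5) sin(5*pi*x/3) dx = (51/(5*pi)) - (-21/(5*pi)) = 72/(5*pi).
Hence b_5 = (1/3)·(72/(5*pi)) = 24/(5*pi).

24/(5*pi)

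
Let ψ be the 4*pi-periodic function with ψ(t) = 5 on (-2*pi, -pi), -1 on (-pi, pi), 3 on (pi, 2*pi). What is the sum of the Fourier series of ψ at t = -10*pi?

t = -10*pi differs from t = -2*pi by -2 full period(s), and the series is 4*pi-periodic.
At t = -2*pi the one-sided limits are ψ(-2*pi^-) = 3 and ψ(-2*pi^+) = 5.
By Dirichlet's theorem the series converges to their average, [(3) + (5)]/2 = 4.

4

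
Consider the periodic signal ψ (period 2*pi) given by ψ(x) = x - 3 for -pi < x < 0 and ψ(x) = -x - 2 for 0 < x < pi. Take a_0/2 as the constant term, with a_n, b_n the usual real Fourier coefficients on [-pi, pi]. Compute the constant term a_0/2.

a_0 = 1/pi ∫_{-pi}^{pi} ψ(x) dx = 1/pi · (-pi*(pi + 5)) = -5 - pi.
So the constant term a_0/2 = -5/2 - pi/2.

-5/2 - pi/2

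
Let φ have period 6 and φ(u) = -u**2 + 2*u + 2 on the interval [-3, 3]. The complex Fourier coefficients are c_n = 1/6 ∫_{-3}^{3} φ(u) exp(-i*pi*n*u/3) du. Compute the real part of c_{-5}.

18/(25*pi**2)

Since φ is real-valued, Re(c_{-5}) = 1/6 ∫_{-3}^{3} φ(u) cos(-5*pi*u/3) du = a_{5}/2.
Integrating by parts twice (tabular method), an antiderivative of (-u**2 + 2*u + 2) cos(-5*pi*u/3) is -3*u**2*sin(5*pi*u/3)/(5*pi) + 6*u*sin(5*pi*u/3)/(5*pi) - 18*u*cos(5*pi*u/3)/(25*pi**2) + 54*sin(5*pi*u/3)/(125*pi**3) + 6*sin(5*pi*u/3)/(5*pi) + 18*cos(5*pi*u/3)/(25*pi**2); evaluating from -3 to 3: ∫_{-3}^{3} (-u**2 + 2*u + 2) cos(-5*pi*u/3) du = (36/(25*pi**2)) - (-72/(25*pi**2)) = 108/(25*pi**2).
Hence Re(c_{-5}) = (1/6)·(108/(25*pi**2)) = 18/(25*pi**2).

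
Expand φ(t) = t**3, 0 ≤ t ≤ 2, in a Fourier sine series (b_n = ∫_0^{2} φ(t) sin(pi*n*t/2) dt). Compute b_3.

16*(-2 + 3*pi**2)/(9*pi**3)

b_3 = ∫_0^{2} (t**3) sin(3*pi*t/2) dt.
Integrating by parts three times (tabular method), an antiderivative of (t**3) sin(3*pi*t/2) is -2*t**3*cos(3*pi*t/2)/(3*pi) + 4*t**2*sin(3*pi*t/2)/(3*pi**2) + 16*t*cos(3*pi*t/2)/(9*pi**3) - 32*sin(3*pi*t/2)/(27*pi**4); evaluating from 0 to 2: ∫_{0}^{2} (t**3) sin(3*pi*t/2) dt = (16*(-2 + 3*pi**2)/(9*pi**3)) - (0) = 16*(-2 + 3*pi**2)/(9*pi**3).
Hence b_3 = 16*(-2 + 3*pi**2)/(9*pi**3).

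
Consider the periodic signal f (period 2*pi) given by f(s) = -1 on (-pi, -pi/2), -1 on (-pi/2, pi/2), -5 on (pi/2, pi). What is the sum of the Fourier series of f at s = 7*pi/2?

s = 7*pi/2 differs from s = -pi/2 by 2 full period(s), and the series is 2*pi-periodic.
f is continuous at s = -pi/2 with value -1, so the series converges to -1 there.

-1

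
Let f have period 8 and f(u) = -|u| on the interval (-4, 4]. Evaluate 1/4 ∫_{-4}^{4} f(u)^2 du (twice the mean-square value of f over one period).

32/3

1/4 ∫_{-4}^{4} f(u)^2 du = 1/4 · (128/3) = 32/3.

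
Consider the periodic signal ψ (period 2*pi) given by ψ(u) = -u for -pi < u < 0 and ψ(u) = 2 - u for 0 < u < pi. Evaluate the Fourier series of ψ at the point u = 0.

At u = 0 the one-sided limits are ψ(0^-) = 0 and ψ(0^+) = 2.
By Dirichlet's theorem the series converges to their average, [(0) + (2)]/2 = 1.

1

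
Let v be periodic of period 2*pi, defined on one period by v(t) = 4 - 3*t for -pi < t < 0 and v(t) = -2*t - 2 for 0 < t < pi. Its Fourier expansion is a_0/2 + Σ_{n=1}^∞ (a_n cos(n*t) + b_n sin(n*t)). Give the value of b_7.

b_7 = 1/pi ∫_{-pi}^{pi} v(t) sin(7*t) dt.
Split the integral at the breakpoints.
Integrating by parts (boundary term plus one more integral), an antiderivative of (4 - 3*t) sin(7*t) is 3*t*cos(7*t)/7 - 3*sin(7*t)/49 - 4*cos(7*t)/7; evaluating from -pi to 0: ∫_{-pi}^{0} (4 - 3*t) sin(7*t) dt = (-4/7) - (4/7 + 3*pi/7) = -3*pi/7 - 8/7.
Integrating by parts (boundary term plus one more integral), an antiderivative of (-2*t - 2) sin(7*t) is 2*t*cos(7*t)/7 - 2*sin(7*t)/49 + 2*cos(7*t)/7; evaluating from 0 to pi: ∫_{0}^{pi} (-2*t - 2) sin(7*t) dt = (-2*pi/7 - 2/7) - (2/7) = -2*pi/7 - 4/7.
Summing the pieces and multiplying by (1/pi) gives b_7 = (-5*pi - 12)/(7*pi).

(-5*pi - 12)/(7*pi)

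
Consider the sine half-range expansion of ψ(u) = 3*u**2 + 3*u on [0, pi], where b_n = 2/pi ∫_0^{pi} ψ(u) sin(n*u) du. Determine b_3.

-8/(9*pi) + 2 + 2*pi

b_3 = 2/pi ∫_0^{pi} (3*u**2 + 3*u) sin(3*u) du.
Integrating by parts twice (tabular method), an antiderivative of (3*u**2 + 3*u) sin(3*u) is -u**2*cos(3*u) + 2*u*sin(3*u)/3 - u*cos(3*u) + sin(3*u)/3 + 2*cos(3*u)/9; evaluating from 0 to pi: ∫_{0}^{pi} (3*u**2 + 3*u) sin(3*u) du = (-2/9 + pi + pi**2) - (2/9) = -4/9 + pi + pi**2.
Hence b_3 = (2/pi)·(-4/9 + pi + pi**2) = -8/(9*pi) + 2 + 2*pi.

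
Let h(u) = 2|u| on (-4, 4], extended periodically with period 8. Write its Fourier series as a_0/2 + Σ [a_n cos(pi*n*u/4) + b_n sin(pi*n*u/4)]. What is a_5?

a_5 = 1/4 ∫_{-4}^{4} h(u) cos(5*pi*u/4) du.
h is even and cos(5*pi*u/4) is even, so the integrand is even and a_5 = 1/2 ∫_0^{4} h(u) cos(5*pi*u/4) du.
Integrating by parts (boundary term plus one more integral), an antiderivative of (2*u) cos(5*pi*u/4) is 8*u*sin(5*pi*u/4)/(5*pi) + 32*cos(5*pi*u/4)/(25*pi**2); evaluating from 0 to 4: ∫_{0}^{4} (2*u) cos(5*pi*u/4) du = (-32/(25*pi**2)) - (32/(25*pi**2)) = -64/(25*pi**2).
Hence a_5 = (1/2)·(-64/(25*pi**2)) = -32/(25*pi**2).

-32/(25*pi**2)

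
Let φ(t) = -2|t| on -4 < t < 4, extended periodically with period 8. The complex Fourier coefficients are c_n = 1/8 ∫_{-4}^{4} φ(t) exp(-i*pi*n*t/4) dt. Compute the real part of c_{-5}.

16/(25*pi**2)

Since φ is real-valued, Re(c_{-5}) = 1/8 ∫_{-4}^{4} φ(t) cos(-5*pi*t/4) dt = a_{5}/2.
φ is even and cos(-5*pi*t/4) is even, so the integrand is even: ∫_{-4}^{4} φ(t) cos(-5*pi*t/4) dt = 2∫_0^{4} φ(t) cos(-5*pi*t/4) dt.
Integrating by parts (boundary term plus one more integral), an antiderivative of (-2*t) cos(-5*pi*t/4) is -8*t*sin(5*pi*t/4)/(5*pi) - 32*cos(5*pi*t/4)/(25*pi**2); evaluating from 0 to 4: ∫_{0}^{4} (-2*t) cos(-5*pi*t/4) dt = (32/(25*pi**2)) - (-32/(25*pi**2)) = 64/(25*pi**2).
So ∫_{-4}^{4} φ(t) cos(-5*pi*t/4) dt = 128/(25*pi**2).
Hence Re(c_{-5}) = (1/8)·(128/(25*pi**2)) = 16/(25*pi**2).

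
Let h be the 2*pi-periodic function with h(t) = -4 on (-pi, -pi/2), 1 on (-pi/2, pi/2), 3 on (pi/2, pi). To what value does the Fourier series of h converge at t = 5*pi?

-1/2

t = 5*pi differs from t = pi by 2 full period(s), and the series is 2*pi-periodic.
At t = pi the one-sided limits are h(pi^-) = 3 and h(pi^+) = -4.
By Dirichlet's theorem the series converges to their average, [(3) + (-4)]/2 = -1/2.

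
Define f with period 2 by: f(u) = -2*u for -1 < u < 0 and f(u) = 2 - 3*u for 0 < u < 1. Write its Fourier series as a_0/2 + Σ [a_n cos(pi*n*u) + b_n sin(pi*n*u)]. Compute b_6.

5/(6*pi)

b_6 = ∫_{-1}^{1} f(u) sin(6*pi*u) du.
Split the integral at the breakpoints.
Integrating by parts (boundary term plus one more integral), an antiderivative of (-2*u) sin(6*pi*u) is u*cos(6*pi*u)/(3*pi) - sin(6*pi*u)/(18*pi**2); evaluating from -1 to 0: ∫_{-1}^{0} (-2*u) sin(6*pi*u) du = (0) - (-1/(3*pi)) = 1/(3*pi).
Integrating by parts (boundary term plus one more integral), an antiderivative of (2 - 3*u) sin(6*pi*u) is u*cos(6*pi*u)/(2*pi) - sin(6*pi*u)/(12*pi**2) - cos(6*pi*u)/(3*pi); evaluating from 0 to 1: ∫_{0}^{1} (2 - 3*u) sin(6*pi*u) du = (1/(6*pi)) - (-1/(3*pi)) = 1/(2*pi).
Summing the pieces gives b_6 = 5/(6*pi).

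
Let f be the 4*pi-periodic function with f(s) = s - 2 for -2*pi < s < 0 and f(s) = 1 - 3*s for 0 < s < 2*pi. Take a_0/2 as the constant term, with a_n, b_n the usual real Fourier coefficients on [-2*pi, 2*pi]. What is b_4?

1

b_4 = (1/(2*pi)) ∫_{-2*pi}^{2*pi} f(s) sin(2*s) ds.
Split the integral at the breakpoints.
Integrating by parts (boundary term plus one more integral), an antiderivative of (s - 2) sin(2*s) is -s*cos(2*s)/2 + sin(2*s)/4 + cos(2*s); evaluating from -2*pi to 0: ∫_{-2*pi}^{0} (s - 2) sin(2*s) ds = (1) - (1 + pi) = -pi.
Integrating by parts (boundary term plus one more integral), an antiderivative of (1 - 3*s) sin(2*s) is 3*s*cos(2*s)/2 - 3*sin(2*s)/4 - cos(2*s)/2; evaluating from 0 to 2*pi: ∫_{0}^{2*pi} (1 - 3*s) sin(2*s) ds = (-1/2 + 3*pi) - (-1/2) = 3*pi.
Summing the pieces and multiplying by (1/(2*pi)) gives b_4 = 1.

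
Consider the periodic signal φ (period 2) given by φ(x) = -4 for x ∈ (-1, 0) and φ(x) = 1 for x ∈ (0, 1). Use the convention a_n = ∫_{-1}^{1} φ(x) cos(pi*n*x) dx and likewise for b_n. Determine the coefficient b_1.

10/pi

b_1 = ∫_{-1}^{1} φ(x) sin(pi*x) dx.
Split the integral at the breakpoints.
Directly, an antiderivative of (-4) sin(pi*x) is 4*cos(pi*x)/pi; evaluating from -1 to 0: ∫_{-1}^{0} (-4) sin(pi*x) dx = (4/pi) - (-4/pi) = 8/pi.
Directly, an antiderivative of (1) sin(pi*x) is -cos(pi*x)/pi; evaluating from 0 to 1: ∫_{0}^{1} (1) sin(pi*x) dx = (1/pi) - (-1/pi) = 2/pi.
Summing the pieces gives b_1 = 10/pi.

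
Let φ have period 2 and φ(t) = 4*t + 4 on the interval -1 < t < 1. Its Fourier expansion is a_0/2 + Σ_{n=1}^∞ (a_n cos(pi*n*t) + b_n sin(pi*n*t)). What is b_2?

-4/pi

b_2 = ∫_{-1}^{1} φ(t) sin(2*pi*t) dt.
Integrating by parts (boundary term plus one more integral), an antiderivative of (4*t + 4) sin(2*pi*t) is -2*t*cos(2*pi*t)/pi + sin(2*pi*t)/pi**2 - 2*cos(2*pi*t)/pi; evaluating from -1 to 1: ∫_{-1}^{1} (4*t + 4) sin(2*pi*t) dt = (-4/pi) - (0) = -4/pi.
Hence b_2 = -4/pi.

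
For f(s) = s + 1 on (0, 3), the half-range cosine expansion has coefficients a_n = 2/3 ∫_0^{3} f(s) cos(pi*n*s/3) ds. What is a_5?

a_5 = 2/3 ∫_0^{3} (s + 1) cos(5*pi*s/3) ds.
Integrating by parts (boundary term plus one more integral), an antiderivative of (s + 1) cos(5*pi*s/3) is 3*s*sin(5*pi*s/3)/(5*pi) + 3*sin(5*pi*s/3)/(5*pi) + 9*cos(5*pi*s/3)/(25*pi**2); evaluating from 0 to 3: ∫_{0}^{3} (s + 1) cos(5*pi*s/3) ds = (-9/(25*pi**2)) - (9/(25*pi**2)) = -18/(25*pi**2).
Hence a_5 = (2/3)·(-18/(25*pi**2)) = -12/(25*pi**2).

-12/(25*pi**2)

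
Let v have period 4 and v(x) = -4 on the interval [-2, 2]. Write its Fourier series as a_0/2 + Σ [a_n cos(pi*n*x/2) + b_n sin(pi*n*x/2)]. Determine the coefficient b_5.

b_5 = 1/2 ∫_{-2}^{2} v(x) sin(5*pi*x/2) dx.
v is even and sin(5*pi*x/2) is odd, so the integrand is odd over a symmetric interval and the integral vanishes.

0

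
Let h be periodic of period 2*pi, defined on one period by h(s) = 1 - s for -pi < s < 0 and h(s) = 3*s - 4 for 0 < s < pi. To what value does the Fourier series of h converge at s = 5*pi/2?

s = 5*pi/2 differs from s = pi/2 by 1 full period(s), and the series is 2*pi-periodic.
h is continuous at s = pi/2 with value -4 + 3*pi/2, so the series converges to -4 + 3*pi/2 there.

-4 + 3*pi/2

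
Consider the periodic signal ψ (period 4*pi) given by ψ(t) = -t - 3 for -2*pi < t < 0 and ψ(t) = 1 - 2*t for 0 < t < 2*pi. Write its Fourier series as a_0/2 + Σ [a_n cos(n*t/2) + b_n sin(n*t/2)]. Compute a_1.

a_1 = (1/(2*pi)) ∫_{-2*pi}^{2*pi} ψ(t) cos(t/2) dt.
Split the integral at the breakpoints.
Integrating by parts (boundary term plus one more integral), an antiderivative of (-t - 3) cos(t/2) is -2*t*sin(t/2) - 6*sin(t/2) - 4*cos(t/2); evaluating from -2*pi to 0: ∫_{-2*pi}^{0} (-t - 3) cos(t/2) dt = (-4) - (4) = -8.
Integrating by parts (boundary term plus one more integral), an antiderivative of (1 - 2*t) cos(t/2) is -4*t*sin(t/2) + 2*sin(t/2) - 8*cos(t/2); evaluating from 0 to 2*pi: ∫_{0}^{2*pi} (1 - 2*t) cos(t/2) dt = (8) - (-8) = 16.
Summing the pieces and multiplying by (1/(2*pi)) gives a_1 = 4/pi.

4/pi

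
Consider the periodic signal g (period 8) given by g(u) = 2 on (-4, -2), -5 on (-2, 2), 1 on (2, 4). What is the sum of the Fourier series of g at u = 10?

u = 10 differs from u = 2 by 1 full period(s), and the series is 8-periodic.
At u = 2 the one-sided limits are g(2^-) = -5 and g(2^+) = 1.
By Dirichlet's theorem the series converges to their average, [(-5) + (1)]/2 = -2.

-2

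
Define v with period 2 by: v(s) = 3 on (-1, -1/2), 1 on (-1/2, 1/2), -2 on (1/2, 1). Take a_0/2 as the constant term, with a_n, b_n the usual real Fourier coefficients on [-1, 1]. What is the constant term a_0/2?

3/4

a_0 = ∫_{-1}^{1} v(s) ds = 3/2.
So the constant term a_0/2 = 3/4.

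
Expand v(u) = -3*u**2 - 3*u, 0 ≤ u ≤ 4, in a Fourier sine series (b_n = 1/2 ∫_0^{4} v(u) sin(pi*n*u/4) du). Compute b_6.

b_6 = 1/2 ∫_0^{4} (-3*u**2 - 3*u) sin(3*pi*u/2) du.
Integrating by parts twice (tabular method), an antiderivative of (-3*u**2 - 3*u) sin(3*pi*u/2) is 2*u**2*cos(3*pi*u/2)/pi - 8*u*sin(3*pi*u/2)/(3*pi**2) + 2*u*cos(3*pi*u/2)/pi - 4*sin(3*pi*u/2)/(3*pi**2) - 16*cos(3*pi*u/2)/(9*pi**3); evaluating from 0 to 4: ∫_{0}^{4} (-3*u**2 - 3*u) sin(3*pi*u/2) du = (-16/(9*pi**3) + 40/pi) - (-16/(9*pi**3)) = 40/pi.
Hence b_6 = (1/2)·(40/pi) = 20/pi.

20/pi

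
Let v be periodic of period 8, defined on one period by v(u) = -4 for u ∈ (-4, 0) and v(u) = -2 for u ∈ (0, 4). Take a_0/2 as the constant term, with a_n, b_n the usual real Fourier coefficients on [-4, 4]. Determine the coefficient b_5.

4/(5*pi)

b_5 = 1/4 ∫_{-4}^{4} v(u) sin(5*pi*u/4) du.
Split the integral at the breakpoints.
Directly, an antiderivative of (-4) sin(5*pi*u/4) is 16*cos(5*pi*u/4)/(5*pi); evaluating from -4 to 0: ∫_{-4}^{0} (-4) sin(5*pi*u/4) du = (16/(5*pi)) - (-16/(5*pi)) = 32/(5*pi).
Directly, an antiderivative of (-2) sin(5*pi*u/4) is 8*cos(5*pi*u/4)/(5*pi); evaluating from 0 to 4: ∫_{0}^{4} (-2) sin(5*pi*u/4) du = (-8/(5*pi)) - (8/(5*pi)) = -16/(5*pi).
Summing the pieces and multiplying by (1/4) gives b_5 = 4/(5*pi).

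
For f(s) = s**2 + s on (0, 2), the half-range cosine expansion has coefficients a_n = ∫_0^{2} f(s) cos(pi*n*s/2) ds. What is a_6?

4/(9*pi**2)

a_6 = ∫_0^{2} (s**2 + s) cos(3*pi*s) ds.
Integrating by parts twice (tabular method), an antiderivative of (s**2 + s) cos(3*pi*s) is s**2*sin(3*pi*s)/(3*pi) + s*sin(3*pi*s)/(3*pi) + 2*s*cos(3*pi*s)/(9*pi**2) - 2*sin(3*pi*s)/(27*pi**3) + cos(3*pi*s)/(9*pi**2); evaluating from 0 to 2: ∫_{0}^{2} (s**2 + s) cos(3*pi*s) ds = (5/(9*pi**2)) - (1/(9*pi**2)) = 4/(9*pi**2).
Hence a_6 = 4/(9*pi**2).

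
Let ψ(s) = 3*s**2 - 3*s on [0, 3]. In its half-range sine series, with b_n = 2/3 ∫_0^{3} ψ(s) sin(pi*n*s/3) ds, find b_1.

b_1 = 2/3 ∫_0^{3} (3*s**2 - 3*s) sin(pi*s/3) ds.
Integrating by parts twice (tabular method), an antiderivative of (3*s**2 - 3*s) sin(pi*s/3) is -9*s**2*cos(pi*s/3)/pi + 54*s*sin(pi*s/3)/pi**2 + 9*s*cos(pi*s/3)/pi - 27*sin(pi*s/3)/pi**2 + 162*cos(pi*s/3)/pi**3; evaluating from 0 to 3: ∫_{0}^{3} (3*s**2 - 3*s) sin(pi*s/3) ds = (-162/pi**3 + 54/pi) - (162/pi**3) = -324/pi**3 + 54/pi.
Hence b_1 = (2/3)·(-324/pi**3 + 54/pi) = -216/pi**3 + 36/pi.

-216/pi**3 + 36/pi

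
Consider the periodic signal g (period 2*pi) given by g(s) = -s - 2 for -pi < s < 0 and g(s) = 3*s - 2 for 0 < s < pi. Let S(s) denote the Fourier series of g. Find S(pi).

-2 + 2*pi

At s = pi the one-sided limits are g(pi^-) = -2 + 3*pi and g(pi^+) = -2 + pi.
By Dirichlet's theorem the series converges to their average, [(-2 + 3*pi) + (-2 + pi)]/2 = -2 + 2*pi.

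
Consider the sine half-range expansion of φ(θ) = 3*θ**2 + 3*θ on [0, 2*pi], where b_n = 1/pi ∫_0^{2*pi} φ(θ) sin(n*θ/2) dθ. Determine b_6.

-4*pi - 2

b_6 = 1/pi ∫_0^{2*pi} (3*θ**2 + 3*θ) sin(3*θ) dθ.
Integrating by parts twice (tabular method), an antiderivative of (3*θ**2 + 3*θ) sin(3*θ) is -θ**2*cos(3*θ) + 2*θ*sin(3*θ)/3 - θ*cos(3*θ) + sin(3*θ)/3 + 2*cos(3*θ)/9; evaluating from 0 to 2*pi: ∫_{0}^{2*pi} (3*θ**2 + 3*θ) sin(3*θ) dθ = (-4*pi**2 - 2*pi + 2/9) - (2/9) = -2*pi*(1 + 2*pi).
Hence b_6 = (1/pi)·(-2*pi*(1 + 2*pi)) = -4*pi - 2.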